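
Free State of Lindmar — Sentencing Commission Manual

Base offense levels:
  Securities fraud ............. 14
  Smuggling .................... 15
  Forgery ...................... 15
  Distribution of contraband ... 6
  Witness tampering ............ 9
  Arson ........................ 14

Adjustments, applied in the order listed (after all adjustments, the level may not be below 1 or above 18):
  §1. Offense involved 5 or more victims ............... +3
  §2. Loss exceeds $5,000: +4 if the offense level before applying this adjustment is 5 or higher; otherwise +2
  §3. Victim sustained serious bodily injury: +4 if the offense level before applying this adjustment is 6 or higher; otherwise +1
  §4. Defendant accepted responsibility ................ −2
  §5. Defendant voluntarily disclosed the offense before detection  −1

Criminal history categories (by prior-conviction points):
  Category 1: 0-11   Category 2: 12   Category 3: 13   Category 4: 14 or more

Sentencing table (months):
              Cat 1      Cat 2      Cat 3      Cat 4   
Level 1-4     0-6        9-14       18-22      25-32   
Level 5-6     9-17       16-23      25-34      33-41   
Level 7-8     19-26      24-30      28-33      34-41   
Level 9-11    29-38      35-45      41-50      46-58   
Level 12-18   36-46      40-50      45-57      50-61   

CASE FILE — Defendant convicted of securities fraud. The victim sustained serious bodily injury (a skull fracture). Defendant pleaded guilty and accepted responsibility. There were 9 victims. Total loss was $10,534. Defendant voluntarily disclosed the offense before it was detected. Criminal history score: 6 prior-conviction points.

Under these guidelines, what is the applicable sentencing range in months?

Base offense level for securities fraud: 14.
§1 applies: 14 + 3 = 17.
§2 applies (level before this adjustment is 17 ≥ 5, so +4): 17 + 4 = 21.
§3 applies (level before this adjustment is 21 ≥ 6, so +4): 21 + 4 = 25.
§4 applies: 25 − 2 = 23.
§5 applies: 23 − 1 = 22.
Level 22 exceeds the maximum of 18; capped at 18.
Final offense level: 18.
Criminal history: 6 prior points → Category 1 (0-11).
Level 18 falls in the 12-18 band.
Grid: Level 12-18 × Category 1 = 36-46 months.

36-46 months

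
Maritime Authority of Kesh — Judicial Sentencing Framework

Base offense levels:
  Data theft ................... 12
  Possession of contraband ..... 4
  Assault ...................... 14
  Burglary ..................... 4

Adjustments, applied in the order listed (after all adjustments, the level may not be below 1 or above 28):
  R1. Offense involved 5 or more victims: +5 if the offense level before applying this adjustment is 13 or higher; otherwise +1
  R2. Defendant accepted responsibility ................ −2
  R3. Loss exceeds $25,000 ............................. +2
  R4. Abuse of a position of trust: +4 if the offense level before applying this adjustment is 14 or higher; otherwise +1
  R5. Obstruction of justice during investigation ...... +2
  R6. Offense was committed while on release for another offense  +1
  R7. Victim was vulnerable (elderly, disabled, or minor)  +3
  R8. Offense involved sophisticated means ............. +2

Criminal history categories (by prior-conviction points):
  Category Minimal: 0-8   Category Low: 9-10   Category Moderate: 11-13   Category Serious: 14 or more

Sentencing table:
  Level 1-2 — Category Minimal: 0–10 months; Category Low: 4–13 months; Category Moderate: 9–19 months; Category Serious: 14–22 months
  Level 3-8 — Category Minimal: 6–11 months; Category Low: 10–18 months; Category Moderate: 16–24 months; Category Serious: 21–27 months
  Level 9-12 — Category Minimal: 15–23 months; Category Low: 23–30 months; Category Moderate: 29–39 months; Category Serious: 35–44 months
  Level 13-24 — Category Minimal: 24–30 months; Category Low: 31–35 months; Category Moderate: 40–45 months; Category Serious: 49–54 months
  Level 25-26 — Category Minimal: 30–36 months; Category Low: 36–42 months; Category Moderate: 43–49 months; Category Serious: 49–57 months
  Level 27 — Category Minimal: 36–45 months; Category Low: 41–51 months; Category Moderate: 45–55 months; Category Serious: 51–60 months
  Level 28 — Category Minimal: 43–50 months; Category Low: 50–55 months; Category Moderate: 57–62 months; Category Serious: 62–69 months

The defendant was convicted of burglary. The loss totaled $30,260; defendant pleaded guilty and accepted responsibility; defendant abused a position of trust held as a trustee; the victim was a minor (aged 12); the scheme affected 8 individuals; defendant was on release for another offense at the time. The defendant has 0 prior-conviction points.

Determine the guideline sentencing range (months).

Base offense level for burglary: 4.
R1 applies (level before this adjustment is 4 < 13, so +1): 4 + 1 = 5.
R2 applies: 5 − 2 = 3.
R3 applies: 3 + 2 = 5.
R4 applies (level before this adjustment is 5 < 14, so +1): 5 + 1 = 6.
R6 applies: 6 + 1 = 7.
R7 applies: 7 + 3 = 10.
R8 does not apply.
Final offense level: 10.
Criminal history: 0 prior points → Category Minimal (0-8).
Level 10 falls in the 9-12 band.
Grid: Level 9-12 × Category Minimal = 15-23 months.

15-23 months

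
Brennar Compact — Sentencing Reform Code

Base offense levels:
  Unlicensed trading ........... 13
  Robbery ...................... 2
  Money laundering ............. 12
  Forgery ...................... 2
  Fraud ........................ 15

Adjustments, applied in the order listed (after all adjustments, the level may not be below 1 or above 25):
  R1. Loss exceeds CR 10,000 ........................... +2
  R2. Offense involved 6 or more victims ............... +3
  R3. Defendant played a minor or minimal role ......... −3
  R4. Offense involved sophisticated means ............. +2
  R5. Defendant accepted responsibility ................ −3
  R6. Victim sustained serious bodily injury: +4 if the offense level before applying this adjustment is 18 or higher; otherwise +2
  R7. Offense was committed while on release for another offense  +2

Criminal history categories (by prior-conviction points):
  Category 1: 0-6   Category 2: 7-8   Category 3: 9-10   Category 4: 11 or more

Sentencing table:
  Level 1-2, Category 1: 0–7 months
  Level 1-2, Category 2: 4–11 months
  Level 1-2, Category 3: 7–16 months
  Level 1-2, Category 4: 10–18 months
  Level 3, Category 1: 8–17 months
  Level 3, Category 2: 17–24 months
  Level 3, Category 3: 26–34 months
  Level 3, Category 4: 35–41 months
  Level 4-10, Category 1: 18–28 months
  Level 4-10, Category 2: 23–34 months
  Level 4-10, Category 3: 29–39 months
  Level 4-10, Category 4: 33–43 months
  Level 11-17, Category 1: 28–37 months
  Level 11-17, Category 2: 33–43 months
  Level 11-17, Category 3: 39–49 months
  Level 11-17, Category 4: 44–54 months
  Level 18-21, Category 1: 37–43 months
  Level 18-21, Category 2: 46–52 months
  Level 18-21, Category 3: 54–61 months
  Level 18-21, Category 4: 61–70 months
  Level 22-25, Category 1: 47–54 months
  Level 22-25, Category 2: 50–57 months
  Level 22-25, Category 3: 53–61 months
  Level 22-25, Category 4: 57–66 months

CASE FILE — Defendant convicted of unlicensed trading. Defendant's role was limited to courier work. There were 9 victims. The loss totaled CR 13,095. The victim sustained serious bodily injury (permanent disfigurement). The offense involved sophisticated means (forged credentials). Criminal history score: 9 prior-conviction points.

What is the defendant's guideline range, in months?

54-61 months

Base offense level for unlicensed trading: 13.
R1 applies: 13 + 2 = 15.
R2 applies: 15 + 3 = 18.
R3 applies: 18 − 3 = 15.
R4 applies: 15 + 2 = 17.
R5 does not apply.
R6 applies (level before this adjustment is 17 < 18, so +2): 17 + 2 = 19.
Final offense level: 19.
Criminal history: 9 prior points → Category 3 (9-10).
Level 19 falls in the 18-21 band.
Grid: Level 18-21 × Category 3 = 54-61 months.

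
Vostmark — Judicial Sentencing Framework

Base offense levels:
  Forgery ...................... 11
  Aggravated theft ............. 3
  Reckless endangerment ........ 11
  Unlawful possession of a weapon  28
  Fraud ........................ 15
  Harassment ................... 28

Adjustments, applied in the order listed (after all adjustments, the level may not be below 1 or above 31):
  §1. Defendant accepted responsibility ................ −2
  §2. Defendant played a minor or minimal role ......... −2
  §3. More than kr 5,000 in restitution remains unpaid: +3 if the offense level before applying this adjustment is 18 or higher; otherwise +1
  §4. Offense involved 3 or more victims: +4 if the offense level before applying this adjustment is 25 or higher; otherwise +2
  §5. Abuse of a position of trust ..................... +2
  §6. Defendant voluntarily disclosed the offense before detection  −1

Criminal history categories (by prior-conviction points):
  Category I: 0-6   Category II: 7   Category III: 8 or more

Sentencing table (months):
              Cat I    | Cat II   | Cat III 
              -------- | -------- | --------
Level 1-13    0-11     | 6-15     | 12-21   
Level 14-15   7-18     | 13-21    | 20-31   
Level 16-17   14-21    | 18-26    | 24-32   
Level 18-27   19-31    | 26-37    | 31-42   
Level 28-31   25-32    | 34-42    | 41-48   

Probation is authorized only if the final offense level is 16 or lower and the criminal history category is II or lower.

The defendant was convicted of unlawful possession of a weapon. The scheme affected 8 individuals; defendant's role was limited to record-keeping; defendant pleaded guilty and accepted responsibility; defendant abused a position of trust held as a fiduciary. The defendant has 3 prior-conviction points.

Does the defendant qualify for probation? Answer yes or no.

No

Base offense level for unlawful possession of a weapon: 28.
§1 applies: 28 − 2 = 26.
§2 applies: 26 − 2 = 24.
§3 does not apply.
§4 applies (level before this adjustment is 24 < 25, so +2): 24 + 2 = 26.
§5 applies: 26 + 2 = 28.
§6 does not apply.
Final offense level: 28.
Criminal history: 3 prior points → Category I (0-6).
Level 28 falls in the 28-31 band.
Grid: Level 28-31 × Category I = 25-32 months.
Probation check: level 28 > 16 and category I ≤ II → not eligible.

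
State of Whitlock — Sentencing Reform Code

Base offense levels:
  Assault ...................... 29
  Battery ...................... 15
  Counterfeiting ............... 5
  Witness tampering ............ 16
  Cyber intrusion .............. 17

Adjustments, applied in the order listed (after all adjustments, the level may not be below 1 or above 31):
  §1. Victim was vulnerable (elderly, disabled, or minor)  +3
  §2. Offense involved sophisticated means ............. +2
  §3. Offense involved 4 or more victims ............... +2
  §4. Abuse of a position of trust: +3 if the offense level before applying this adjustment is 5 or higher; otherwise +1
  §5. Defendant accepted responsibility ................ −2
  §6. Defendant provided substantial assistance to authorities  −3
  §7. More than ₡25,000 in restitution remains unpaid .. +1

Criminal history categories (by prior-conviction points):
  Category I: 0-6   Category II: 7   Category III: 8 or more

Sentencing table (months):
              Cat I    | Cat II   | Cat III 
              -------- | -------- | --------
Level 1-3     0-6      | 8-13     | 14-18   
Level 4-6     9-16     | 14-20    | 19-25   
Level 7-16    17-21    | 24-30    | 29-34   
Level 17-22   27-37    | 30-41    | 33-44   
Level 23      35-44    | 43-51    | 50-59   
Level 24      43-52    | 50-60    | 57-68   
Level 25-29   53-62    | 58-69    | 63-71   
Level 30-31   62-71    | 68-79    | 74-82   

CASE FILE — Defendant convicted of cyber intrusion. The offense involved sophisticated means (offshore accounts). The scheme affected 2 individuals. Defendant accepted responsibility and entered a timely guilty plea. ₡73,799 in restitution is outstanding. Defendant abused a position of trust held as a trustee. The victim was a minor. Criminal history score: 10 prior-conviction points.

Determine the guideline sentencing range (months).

Base offense level for cyber intrusion: 17.
§1 applies: 17 + 3 = 20.
§2 applies: 20 + 2 = 22.
§4 applies (level before this adjustment is 22 ≥ 5, so +3): 22 + 3 = 25.
§5 applies: 25 − 2 = 23.
§6 does not apply.
§7 applies: 23 + 1 = 24.
Final offense level: 24.
Criminal history: 10 prior points → Category III (8+).
Level 24 falls in the 24 band.
Grid: Level 24 × Category III = 57-68 months.

57-68 months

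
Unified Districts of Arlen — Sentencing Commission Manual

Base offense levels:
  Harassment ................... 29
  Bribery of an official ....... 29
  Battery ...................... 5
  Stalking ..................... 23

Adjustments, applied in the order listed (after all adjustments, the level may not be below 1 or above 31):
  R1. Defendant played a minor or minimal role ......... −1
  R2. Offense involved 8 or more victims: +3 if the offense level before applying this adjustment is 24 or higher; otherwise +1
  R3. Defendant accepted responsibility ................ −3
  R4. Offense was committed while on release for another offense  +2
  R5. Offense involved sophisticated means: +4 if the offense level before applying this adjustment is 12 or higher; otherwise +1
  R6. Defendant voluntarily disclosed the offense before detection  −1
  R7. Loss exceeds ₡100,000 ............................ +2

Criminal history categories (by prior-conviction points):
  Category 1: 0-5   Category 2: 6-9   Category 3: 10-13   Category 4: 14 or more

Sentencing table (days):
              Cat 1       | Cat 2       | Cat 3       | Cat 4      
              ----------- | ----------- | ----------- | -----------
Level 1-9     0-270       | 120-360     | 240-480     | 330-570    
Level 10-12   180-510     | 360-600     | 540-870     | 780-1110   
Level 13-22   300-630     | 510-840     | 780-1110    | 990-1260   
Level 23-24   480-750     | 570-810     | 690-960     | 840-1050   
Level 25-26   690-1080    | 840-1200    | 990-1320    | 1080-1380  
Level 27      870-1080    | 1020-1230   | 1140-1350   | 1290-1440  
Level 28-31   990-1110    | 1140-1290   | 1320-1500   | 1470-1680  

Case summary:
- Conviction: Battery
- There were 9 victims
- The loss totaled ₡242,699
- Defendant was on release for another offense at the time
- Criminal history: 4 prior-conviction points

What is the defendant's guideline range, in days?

180-510 days

Base offense level for battery: 5.
R1 does not apply.
R2 applies (level before this adjustment is 5 < 24, so +1): 5 + 1 = 6.
R4 applies: 6 + 2 = 8.
R5 does not apply.
R6 does not apply.
R7 applies: 8 + 2 = 10.
Final offense level: 10.
Criminal history: 4 prior points → Category 1 (0-5).
Level 10 falls in the 10-12 band.
Grid: Level 10-12 × Category 1 = 180-510 days.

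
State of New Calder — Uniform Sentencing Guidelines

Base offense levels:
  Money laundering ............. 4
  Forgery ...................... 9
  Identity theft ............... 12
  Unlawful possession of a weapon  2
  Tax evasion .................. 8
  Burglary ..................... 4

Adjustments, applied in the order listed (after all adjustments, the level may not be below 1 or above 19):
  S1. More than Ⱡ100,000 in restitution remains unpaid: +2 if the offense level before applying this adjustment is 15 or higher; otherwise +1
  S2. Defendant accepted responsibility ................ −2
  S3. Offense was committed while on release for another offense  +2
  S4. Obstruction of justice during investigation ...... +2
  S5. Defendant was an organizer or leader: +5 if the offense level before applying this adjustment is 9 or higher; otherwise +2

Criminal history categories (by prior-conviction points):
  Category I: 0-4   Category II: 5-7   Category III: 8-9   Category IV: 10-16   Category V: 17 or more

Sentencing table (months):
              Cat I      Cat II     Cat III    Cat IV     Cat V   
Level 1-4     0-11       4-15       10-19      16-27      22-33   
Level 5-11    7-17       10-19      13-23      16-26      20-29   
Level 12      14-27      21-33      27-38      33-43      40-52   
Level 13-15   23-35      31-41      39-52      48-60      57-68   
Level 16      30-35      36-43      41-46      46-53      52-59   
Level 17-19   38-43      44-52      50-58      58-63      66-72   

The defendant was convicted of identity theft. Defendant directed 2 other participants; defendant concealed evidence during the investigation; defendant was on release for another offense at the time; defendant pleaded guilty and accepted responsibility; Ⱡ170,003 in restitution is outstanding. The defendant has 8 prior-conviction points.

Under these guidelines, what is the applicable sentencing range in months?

50-58 months

Base offense level for identity theft: 12.
S1 applies (level before this adjustment is 12 < 15, so +1): 12 + 1 = 13.
S2 applies: 13 − 2 = 11.
S3 applies: 11 + 2 = 13.
S4 applies: 13 + 2 = 15.
S5 applies (level before this adjustment is 15 ≥ 9, so +5): 15 + 5 = 20.
Level 20 exceeds the maximum of 19; capped at 19.
Final offense level: 19.
Criminal history: 8 prior points → Category III (8-9).
Level 19 falls in the 17-19 band.
Grid: Level 17-19 × Category III = 50-58 months.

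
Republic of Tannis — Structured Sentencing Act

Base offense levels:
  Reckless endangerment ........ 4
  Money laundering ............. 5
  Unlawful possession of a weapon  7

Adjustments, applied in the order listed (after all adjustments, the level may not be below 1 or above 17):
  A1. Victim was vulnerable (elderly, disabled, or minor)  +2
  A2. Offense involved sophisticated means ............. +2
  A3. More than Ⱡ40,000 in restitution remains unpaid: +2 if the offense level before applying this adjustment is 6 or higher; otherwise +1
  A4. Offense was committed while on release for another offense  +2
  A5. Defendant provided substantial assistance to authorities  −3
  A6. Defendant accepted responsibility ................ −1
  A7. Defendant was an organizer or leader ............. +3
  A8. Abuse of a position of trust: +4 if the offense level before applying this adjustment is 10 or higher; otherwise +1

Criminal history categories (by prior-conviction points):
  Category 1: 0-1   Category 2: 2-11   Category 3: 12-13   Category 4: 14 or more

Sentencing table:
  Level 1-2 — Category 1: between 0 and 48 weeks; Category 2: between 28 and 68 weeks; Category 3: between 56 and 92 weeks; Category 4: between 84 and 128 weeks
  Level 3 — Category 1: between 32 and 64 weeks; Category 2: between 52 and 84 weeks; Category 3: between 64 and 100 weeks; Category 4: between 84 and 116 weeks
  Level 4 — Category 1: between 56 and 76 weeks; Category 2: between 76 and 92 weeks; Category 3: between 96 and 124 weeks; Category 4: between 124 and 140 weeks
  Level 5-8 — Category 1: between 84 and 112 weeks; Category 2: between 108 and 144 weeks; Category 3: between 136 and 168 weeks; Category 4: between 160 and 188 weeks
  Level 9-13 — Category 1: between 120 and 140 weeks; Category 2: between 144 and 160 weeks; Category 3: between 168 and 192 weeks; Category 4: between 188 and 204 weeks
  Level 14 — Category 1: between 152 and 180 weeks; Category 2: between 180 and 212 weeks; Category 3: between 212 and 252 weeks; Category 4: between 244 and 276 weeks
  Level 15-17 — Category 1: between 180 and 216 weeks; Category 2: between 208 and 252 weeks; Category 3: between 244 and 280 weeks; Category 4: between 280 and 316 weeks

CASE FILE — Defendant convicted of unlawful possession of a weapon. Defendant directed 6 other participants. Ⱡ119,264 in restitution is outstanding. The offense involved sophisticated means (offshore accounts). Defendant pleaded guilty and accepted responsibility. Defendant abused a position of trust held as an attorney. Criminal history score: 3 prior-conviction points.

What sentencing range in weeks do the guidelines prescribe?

208-252 weeks

Base offense level for unlawful possession of a weapon: 7.
A2 applies: 7 + 2 = 9.
A3 applies (level before this adjustment is 9 ≥ 6, so +2): 9 + 2 = 11.
A4 does not apply.
A5 does not apply.
A6 applies: 11 − 1 = 10.
A7 applies: 10 + 3 = 13.
A8 applies (level before this adjustment is 13 ≥ 10, so +4): 13 + 4 = 17.
Final offense level: 17.
Criminal history: 3 prior points → Category 2 (2-11).
Level 17 falls in the 15-17 band.
Grid: Level 15-17 × Category 2 = 208-252 weeks.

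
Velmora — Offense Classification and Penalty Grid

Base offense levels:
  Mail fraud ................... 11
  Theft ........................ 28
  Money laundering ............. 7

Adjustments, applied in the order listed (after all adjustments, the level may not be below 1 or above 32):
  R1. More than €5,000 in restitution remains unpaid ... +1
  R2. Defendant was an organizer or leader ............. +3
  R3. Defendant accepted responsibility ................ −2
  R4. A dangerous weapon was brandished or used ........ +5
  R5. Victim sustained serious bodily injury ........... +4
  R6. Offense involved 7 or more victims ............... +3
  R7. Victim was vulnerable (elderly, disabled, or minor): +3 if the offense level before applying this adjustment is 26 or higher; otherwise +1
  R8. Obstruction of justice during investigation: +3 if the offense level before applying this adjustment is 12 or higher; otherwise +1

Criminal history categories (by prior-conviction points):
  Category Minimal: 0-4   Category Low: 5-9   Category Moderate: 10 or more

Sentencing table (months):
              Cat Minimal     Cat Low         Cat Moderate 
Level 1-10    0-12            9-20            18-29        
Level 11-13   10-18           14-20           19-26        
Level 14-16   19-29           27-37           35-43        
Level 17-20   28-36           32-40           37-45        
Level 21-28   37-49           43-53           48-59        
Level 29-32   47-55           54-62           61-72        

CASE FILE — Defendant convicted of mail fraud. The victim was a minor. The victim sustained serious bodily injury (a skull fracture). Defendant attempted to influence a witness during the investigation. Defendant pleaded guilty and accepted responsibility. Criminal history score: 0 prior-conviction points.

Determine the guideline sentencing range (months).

28-36 months

Base offense level for mail fraud: 11.
R1 does not apply.
R2 does not apply.
R3 applies: 11 − 2 = 9.
R5 applies: 9 + 4 = 13.
R7 applies (level before this adjustment is 13 < 26, so +1): 13 + 1 = 14.
R8 applies (level before this adjustment is 14 ≥ 12, so +3): 14 + 3 = 17.
Final offense level: 17.
Criminal history: 0 prior points → Category Minimal (0-4).
Level 17 falls in the 17-20 band.
Grid: Level 17-20 × Category Minimal = 28-36 months.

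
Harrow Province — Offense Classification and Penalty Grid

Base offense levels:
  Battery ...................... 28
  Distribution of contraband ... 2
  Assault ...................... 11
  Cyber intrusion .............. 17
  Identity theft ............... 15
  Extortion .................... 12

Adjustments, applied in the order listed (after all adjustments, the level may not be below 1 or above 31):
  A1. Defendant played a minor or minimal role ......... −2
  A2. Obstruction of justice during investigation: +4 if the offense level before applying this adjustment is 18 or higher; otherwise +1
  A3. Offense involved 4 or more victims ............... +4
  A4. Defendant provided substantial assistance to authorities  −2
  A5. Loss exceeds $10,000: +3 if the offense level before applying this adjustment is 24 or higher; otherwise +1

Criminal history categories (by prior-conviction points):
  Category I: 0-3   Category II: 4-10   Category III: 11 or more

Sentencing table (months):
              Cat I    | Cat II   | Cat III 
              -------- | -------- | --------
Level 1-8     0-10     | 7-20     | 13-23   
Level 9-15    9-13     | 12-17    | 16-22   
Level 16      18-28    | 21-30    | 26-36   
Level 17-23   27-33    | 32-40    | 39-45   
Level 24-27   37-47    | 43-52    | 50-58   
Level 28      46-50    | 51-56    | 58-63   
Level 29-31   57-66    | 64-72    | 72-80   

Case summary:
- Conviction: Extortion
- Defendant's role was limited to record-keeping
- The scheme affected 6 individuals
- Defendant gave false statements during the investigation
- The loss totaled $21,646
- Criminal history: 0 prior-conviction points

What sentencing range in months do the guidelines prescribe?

Base offense level for extortion: 12.
A1 applies: 12 − 2 = 10.
A2 applies (level before this adjustment is 10 < 18, so +1): 10 + 1 = 11.
A3 applies: 11 + 4 = 15.
A4 does not apply.
A5 applies (level before this adjustment is 15 < 24, so +1): 15 + 1 = 16.
Final offense level: 16.
Criminal history: 0 prior points → Category I (0-3).
Level 16 falls in the 16 band.
Grid: Level 16 × Category I = 18-28 months.

18-28 months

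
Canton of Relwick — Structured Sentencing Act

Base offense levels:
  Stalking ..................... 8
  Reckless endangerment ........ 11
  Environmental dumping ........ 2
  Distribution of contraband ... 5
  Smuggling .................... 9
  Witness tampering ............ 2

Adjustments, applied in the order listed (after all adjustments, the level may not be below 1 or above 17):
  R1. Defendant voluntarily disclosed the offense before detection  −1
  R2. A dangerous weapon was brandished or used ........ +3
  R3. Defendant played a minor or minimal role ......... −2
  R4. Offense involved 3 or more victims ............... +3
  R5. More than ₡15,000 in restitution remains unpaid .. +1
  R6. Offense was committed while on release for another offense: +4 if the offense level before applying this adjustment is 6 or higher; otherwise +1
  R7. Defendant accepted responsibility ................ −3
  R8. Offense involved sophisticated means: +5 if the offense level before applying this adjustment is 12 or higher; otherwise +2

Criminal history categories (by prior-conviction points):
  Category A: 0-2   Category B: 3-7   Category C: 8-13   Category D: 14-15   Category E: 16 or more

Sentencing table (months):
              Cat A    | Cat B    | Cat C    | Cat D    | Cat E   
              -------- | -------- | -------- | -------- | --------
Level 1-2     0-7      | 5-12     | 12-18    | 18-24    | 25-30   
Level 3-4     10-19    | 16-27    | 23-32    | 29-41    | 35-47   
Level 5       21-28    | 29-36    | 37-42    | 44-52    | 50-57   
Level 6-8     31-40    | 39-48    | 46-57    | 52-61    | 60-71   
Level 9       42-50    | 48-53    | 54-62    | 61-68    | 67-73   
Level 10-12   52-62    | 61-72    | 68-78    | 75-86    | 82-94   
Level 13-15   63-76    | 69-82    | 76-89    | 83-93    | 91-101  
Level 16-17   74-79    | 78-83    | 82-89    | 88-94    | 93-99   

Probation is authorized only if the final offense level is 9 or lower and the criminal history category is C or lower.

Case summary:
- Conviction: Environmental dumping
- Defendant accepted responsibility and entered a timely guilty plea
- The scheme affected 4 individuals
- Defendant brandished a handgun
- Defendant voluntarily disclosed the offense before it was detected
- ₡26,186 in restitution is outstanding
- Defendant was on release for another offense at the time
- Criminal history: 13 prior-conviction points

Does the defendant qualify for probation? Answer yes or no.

Base offense level for environmental dumping: 2.
R1 applies: 2 − 1 = 1.
R2 applies: 1 + 3 = 4.
R4 applies: 4 + 3 = 7.
R5 applies: 7 + 1 = 8.
R6 applies (level before this adjustment is 8 ≥ 6, so +4): 8 + 4 = 12.
R7 applies: 12 − 3 = 9.
Final offense level: 9.
Criminal history: 13 prior points → Category C (8-13).
Level 9 falls in the 9 band.
Grid: Level 9 × Category C = 54-62 months.
Probation check: level 9 ≤ 9 and category C ≤ C → eligible.

Yes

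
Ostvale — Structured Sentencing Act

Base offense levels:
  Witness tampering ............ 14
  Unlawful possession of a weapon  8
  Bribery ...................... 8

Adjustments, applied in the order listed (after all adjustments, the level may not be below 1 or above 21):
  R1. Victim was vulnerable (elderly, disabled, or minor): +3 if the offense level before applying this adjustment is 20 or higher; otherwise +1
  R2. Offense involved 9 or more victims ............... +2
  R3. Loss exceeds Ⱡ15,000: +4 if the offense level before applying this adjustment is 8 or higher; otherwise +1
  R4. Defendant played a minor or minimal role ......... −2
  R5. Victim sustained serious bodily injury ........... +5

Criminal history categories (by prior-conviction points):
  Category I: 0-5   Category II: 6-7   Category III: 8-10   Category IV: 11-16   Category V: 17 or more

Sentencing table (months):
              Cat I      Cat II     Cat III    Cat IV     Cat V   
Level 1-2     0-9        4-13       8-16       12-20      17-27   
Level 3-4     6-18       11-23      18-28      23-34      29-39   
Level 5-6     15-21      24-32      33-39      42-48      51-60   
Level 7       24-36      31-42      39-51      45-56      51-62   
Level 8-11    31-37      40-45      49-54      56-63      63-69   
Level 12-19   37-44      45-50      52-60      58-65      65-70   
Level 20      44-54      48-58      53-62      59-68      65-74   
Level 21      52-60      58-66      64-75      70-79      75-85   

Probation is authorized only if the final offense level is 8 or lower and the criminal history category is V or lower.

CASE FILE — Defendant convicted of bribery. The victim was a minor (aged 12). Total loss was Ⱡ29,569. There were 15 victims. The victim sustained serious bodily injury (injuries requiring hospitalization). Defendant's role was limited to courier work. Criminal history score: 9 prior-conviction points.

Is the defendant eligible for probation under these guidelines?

Base offense level for bribery: 8.
R1 applies (level before this adjustment is 8 < 20, so +1): 8 + 1 = 9.
R2 applies: 9 + 2 = 11.
R3 applies (level before this adjustment is 11 ≥ 8, so +4): 11 + 4 = 15.
R4 applies: 15 − 2 = 13.
R5 applies: 13 + 5 = 18.
Final offense level: 18.
Criminal history: 9 prior points → Category III (8-10).
Level 18 falls in the 12-19 band.
Grid: Level 12-19 × Category III = 52-60 months.
Probation check: level 18 > 8 and category III ≤ V → not eligible.

No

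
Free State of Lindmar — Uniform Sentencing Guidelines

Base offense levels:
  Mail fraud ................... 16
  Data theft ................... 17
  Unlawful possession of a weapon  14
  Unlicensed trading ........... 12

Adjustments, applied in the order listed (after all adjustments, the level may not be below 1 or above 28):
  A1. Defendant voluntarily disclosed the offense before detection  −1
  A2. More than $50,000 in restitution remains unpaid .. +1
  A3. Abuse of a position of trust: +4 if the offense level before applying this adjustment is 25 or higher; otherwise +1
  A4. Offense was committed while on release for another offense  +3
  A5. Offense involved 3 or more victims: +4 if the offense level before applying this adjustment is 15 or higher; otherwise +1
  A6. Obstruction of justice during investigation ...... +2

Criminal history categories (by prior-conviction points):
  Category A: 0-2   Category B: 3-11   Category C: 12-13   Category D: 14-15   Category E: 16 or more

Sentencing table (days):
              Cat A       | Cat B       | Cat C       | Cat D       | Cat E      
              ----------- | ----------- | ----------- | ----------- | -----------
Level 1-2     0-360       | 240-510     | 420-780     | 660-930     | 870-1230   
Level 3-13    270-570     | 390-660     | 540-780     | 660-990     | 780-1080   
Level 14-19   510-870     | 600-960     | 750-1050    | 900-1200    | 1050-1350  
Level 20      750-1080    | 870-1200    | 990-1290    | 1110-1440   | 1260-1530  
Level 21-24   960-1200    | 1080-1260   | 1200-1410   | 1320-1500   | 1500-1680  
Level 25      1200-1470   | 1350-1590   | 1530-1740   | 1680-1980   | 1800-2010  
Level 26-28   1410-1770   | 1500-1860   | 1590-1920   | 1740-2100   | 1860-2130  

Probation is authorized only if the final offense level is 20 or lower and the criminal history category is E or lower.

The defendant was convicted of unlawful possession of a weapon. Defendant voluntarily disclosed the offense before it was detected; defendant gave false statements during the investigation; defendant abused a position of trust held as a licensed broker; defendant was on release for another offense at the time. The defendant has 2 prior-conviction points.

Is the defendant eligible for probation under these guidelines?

Base offense level for unlawful possession of a weapon: 14.
A1 applies: 14 − 1 = 13.
A3 applies (level before this adjustment is 13 < 25, so +1): 13 + 1 = 14.
A4 applies: 14 + 3 = 17.
A6 applies: 17 + 2 = 19.
Final offense level: 19.
Criminal history: 2 prior points → Category A (0-2).
Level 19 falls in the 14-19 band.
Grid: Level 14-19 × Category A = 510-870 days.
Probation check: level 19 ≤ 20 and category A ≤ E → eligible.

Yes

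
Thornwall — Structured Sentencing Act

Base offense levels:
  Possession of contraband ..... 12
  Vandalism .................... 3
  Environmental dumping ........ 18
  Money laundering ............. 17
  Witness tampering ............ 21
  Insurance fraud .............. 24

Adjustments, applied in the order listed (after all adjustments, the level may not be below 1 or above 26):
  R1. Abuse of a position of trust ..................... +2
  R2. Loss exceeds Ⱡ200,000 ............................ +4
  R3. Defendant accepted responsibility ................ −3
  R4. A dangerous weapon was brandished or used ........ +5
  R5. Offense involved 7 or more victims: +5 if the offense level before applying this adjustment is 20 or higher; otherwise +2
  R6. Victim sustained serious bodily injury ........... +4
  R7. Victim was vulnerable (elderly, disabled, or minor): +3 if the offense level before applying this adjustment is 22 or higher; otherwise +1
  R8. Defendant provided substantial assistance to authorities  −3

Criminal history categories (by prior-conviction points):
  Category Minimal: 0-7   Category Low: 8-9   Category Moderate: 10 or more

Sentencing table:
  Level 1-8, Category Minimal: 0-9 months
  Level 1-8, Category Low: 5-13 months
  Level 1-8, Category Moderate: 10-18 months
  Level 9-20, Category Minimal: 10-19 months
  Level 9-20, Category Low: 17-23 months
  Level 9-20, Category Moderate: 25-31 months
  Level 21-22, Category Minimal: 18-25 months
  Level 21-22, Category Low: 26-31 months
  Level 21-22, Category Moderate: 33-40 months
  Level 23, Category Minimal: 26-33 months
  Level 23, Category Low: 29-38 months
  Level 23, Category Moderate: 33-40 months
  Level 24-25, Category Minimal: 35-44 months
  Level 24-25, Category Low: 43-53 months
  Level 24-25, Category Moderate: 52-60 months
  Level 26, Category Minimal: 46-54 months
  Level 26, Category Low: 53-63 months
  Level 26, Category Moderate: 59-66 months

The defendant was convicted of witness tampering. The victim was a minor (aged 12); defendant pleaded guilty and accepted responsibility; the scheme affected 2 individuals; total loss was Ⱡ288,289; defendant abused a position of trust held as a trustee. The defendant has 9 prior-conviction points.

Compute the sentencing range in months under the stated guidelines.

53-63 months

Base offense level for witness tampering: 21.
R1 applies: 21 + 2 = 23.
R2 applies: 23 + 4 = 27.
R3 applies: 27 − 3 = 24.
R4 does not apply.
R6 does not apply.
R7 applies (level before this adjustment is 24 ≥ 22, so +3): 24 + 3 = 27.
Level 27 exceeds the maximum of 26; capped at 26.
Final offense level: 26.
Criminal history: 9 prior points → Category Low (8-9).
Level 26 falls in the 26 band.
Grid: Level 26 × Category Low = 53-63 months.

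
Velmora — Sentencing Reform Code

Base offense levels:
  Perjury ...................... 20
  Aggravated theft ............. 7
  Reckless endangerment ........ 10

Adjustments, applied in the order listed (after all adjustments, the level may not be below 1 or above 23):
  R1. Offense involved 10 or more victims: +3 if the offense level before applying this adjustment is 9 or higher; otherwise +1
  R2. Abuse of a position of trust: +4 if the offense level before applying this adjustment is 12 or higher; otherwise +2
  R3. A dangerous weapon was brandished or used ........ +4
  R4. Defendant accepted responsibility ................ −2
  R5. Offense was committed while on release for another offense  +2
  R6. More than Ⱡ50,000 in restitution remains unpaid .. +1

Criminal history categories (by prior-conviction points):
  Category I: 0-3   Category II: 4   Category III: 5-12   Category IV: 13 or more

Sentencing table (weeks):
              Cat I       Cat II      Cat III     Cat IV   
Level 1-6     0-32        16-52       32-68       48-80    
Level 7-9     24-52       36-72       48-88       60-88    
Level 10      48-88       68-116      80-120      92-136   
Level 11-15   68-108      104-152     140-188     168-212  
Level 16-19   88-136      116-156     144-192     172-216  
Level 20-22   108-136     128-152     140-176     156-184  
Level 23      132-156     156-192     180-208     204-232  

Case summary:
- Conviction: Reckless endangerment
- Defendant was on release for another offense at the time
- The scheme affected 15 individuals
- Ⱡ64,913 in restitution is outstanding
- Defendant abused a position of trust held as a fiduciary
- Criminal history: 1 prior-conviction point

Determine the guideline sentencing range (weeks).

108-136 weeks

Base offense level for reckless endangerment: 10.
R1 applies (level before this adjustment is 10 ≥ 9, so +3): 10 + 3 = 13.
R2 applies (level before this adjustment is 13 ≥ 12, so +4): 13 + 4 = 17.
R5 applies: 17 + 2 = 19.
R6 applies: 19 + 1 = 20.
Final offense level: 20.
Criminal history: 1 prior point → Category I (0-3).
Level 20 falls in the 20-22 band.
Grid: Level 20-22 × Category I = 108-136 weeks.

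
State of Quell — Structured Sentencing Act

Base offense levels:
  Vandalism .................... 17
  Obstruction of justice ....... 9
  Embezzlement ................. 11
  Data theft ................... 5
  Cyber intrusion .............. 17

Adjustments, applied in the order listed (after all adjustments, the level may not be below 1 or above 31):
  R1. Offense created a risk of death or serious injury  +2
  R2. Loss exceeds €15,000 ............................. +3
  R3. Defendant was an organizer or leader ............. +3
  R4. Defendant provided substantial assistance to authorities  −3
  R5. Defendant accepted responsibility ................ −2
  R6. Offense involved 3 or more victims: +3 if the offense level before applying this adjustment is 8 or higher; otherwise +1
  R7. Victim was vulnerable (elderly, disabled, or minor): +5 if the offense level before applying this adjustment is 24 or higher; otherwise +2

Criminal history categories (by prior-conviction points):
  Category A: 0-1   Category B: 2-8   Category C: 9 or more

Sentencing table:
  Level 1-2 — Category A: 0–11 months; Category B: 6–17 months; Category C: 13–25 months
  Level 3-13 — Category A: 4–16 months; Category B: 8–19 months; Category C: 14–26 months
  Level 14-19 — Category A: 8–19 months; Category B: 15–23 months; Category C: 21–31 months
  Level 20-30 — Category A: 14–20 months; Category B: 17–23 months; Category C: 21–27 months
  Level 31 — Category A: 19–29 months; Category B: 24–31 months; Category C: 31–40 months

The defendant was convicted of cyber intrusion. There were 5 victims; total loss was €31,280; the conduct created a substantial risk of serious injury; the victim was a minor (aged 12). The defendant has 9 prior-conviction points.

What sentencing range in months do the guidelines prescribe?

21-27 months

Base offense level for cyber intrusion: 17.
R1 applies: 17 + 2 = 19.
R2 applies: 19 + 3 = 22.
R3 does not apply.
R6 applies (level before this adjustment is 22 ≥ 8, so +3): 22 + 3 = 25.
R7 applies (level before this adjustment is 25 ≥ 24, so +5): 25 + 5 = 30.
Final offense level: 30.
Criminal history: 9 prior points → Category C (9+).
Level 30 falls in the 20-30 band.
Grid: Level 20-30 × Category C = 21-27 months.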